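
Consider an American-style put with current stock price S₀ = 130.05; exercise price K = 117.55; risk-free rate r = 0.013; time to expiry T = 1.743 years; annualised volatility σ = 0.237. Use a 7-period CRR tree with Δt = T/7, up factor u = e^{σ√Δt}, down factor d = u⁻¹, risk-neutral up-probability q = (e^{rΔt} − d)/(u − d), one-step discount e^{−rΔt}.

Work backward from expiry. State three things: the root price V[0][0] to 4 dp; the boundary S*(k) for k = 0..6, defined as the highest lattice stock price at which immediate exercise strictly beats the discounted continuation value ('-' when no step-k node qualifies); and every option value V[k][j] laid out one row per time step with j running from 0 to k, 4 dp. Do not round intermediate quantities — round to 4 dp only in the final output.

params: Δt=0.24900 u=1.12554 d=0.88846 q=0.48414 e^(-rΔt)=0.99677
t_7 payoffs: 60.7191 45.5544 26.3431 2.0054 0.0000 0.0000 0.0000 0.0000
t_6: node(6,0) S=63.9654 payoff=53.5846 vs cont=53.2047 → 53.5846 [stop]  node(6,1) S=81.0339 payoff=36.5161 vs cont=36.1362 → 36.5161 [stop]  node(6,2) S=102.6570 payoff=14.8930 vs cont=14.5131 → 14.8930 [stop]  node(6,3) S=130.0500 payoff=0.0000 vs cont=1.0312 → 1.0312 [wait]  node(6,4) S=164.7525 payoff=0.0000 vs cont=0.0000 → 0.0000 [wait]  node(6,5) S=208.7151 payoff=0.0000 vs cont=0.0000 → 0.0000 [wait]  node(6,6) S=264.4086 payoff=0.0000 vs cont=0.0000 → 0.0000 [wait]  ⇒ S*(6)=102.6570
t_5: node(5,0) S=71.9956 payoff=45.5544 vs cont=45.1745 → 45.5544 [stop]  node(5,1) S=91.2069 payoff=26.3431 vs cont=25.9632 → 26.3431 [stop]  node(5,2) S=115.5446 payoff=2.0054 vs cont=8.1554 → 8.1554 [wait]  node(5,3) S=146.3765 payoff=0.0000 vs cont=0.5302 → 0.5302 [wait]  node(5,4) S=185.4355 payoff=0.0000 vs cont=0.0000 → 0.0000 [wait]  node(5,5) S=234.9171 payoff=0.0000 vs cont=0.0000 → 0.0000 [wait]  ⇒ S*(5)=91.2069
t_4: node(4,0) S=81.0339 payoff=36.5161 vs cont=36.1362 → 36.5161 [stop]  node(4,1) S=102.6570 payoff=14.8930 vs cont=17.4809 → 17.4809 [wait]  node(4,2) S=130.0500 payoff=0.0000 vs cont=4.4493 → 4.4493 [wait]  node(4,3) S=164.7525 payoff=0.0000 vs cont=0.2726 → 0.2726 [wait]  node(4,4) S=208.7151 payoff=0.0000 vs cont=0.0000 → 0.0000 [wait]  ⇒ S*(4)=81.0339
t_3: node(3,0) S=91.2069 payoff=26.3431 vs cont=27.2121 → 27.2121 [wait]  node(3,1) S=115.5446 payoff=2.0054 vs cont=11.1356 → 11.1356 [wait]  node(3,2) S=146.3765 payoff=0.0000 vs cont=2.4193 → 2.4193 [wait]  node(3,3) S=185.4355 payoff=0.0000 vs cont=0.1402 → 0.1402 [wait]  ⇒ S*(3)=-
t_2: node(2,0) S=102.6570 payoff=14.8930 vs cont=19.3660 → 19.3660 [wait]  node(2,1) S=130.0500 payoff=0.0000 vs cont=6.8933 → 6.8933 [wait]  node(2,2) S=164.7525 payoff=0.0000 vs cont=1.3116 → 1.3116 [wait]  ⇒ S*(2)=-
t_1: node(1,0) S=115.5446 payoff=2.0054 vs cont=13.2843 → 13.2843 [wait]  node(1,1) S=146.3765 payoff=0.0000 vs cont=4.1774 → 4.1774 [wait]  ⇒ S*(1)=-
t_0: node(0,0) S=130.0500 payoff=0.0000 vs cont=8.8466 → 8.8466 [wait]  ⇒ S*(0)=-

price = 8.8466
boundary = - - - - 81.0339 91.2069 102.6570
tree:
8.8466
13.2843 4.1774
19.3660 6.8933 1.3116
27.2121 11.1356 2.4193 0.1402
36.5161 17.4809 4.4493 0.2726 0.0000
45.5544 26.3431 8.1554 0.5302 0.0000 0.0000
53.5846 36.5161 14.8930 1.0312 0.0000 0.0000 0.0000
60.7191 45.5544 26.3431 2.0054 0.0000 0.0000 0.0000 0.0000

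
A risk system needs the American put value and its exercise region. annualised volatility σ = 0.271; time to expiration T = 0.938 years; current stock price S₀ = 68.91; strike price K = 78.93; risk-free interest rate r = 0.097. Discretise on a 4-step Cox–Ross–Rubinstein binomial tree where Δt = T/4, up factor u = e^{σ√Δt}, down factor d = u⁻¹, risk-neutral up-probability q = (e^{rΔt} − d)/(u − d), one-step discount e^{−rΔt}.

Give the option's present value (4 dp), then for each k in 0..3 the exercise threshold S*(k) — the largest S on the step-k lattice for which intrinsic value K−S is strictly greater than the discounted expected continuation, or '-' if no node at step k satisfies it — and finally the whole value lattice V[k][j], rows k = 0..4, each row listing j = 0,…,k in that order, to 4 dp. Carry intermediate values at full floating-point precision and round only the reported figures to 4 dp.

params: Δt=0.23450 u=1.14023 d=0.87701 q=0.55465 e^(-rΔt)=0.97751
t_4 payoffs: 38.1630 25.9276 10.0200 0.0000 0.0000
t_3: node(3,0) S=46.4838 payoff=32.4462 vs cont=30.6711 → 32.4462 [stop]  node(3,1) S=60.4350 payoff=18.4950 vs cont=16.7198 → 18.4950 [stop]  node(3,2) S=78.5734 payoff=0.3566 vs cont=4.3621 → 4.3621 [wait]  node(3,3) S=102.1557 payoff=0.0000 vs cont=0.0000 → 0.0000 [wait]  ⇒ S*(3)=60.4350
t_2: node(2,0) S=53.0024 payoff=25.9276 vs cont=24.1525 → 25.9276 [stop]  node(2,1) S=68.9100 payoff=10.0200 vs cont=10.4166 → 10.4166 [wait]  node(2,2) S=89.5920 payoff=0.0000 vs cont=1.8990 → 1.8990 [wait]  ⇒ S*(2)=53.0024
t_1: node(1,0) S=60.4350 payoff=18.4950 vs cont=16.9349 → 18.4950 [stop]  node(1,1) S=78.5734 payoff=0.3566 vs cont=5.5643 → 5.5643 [wait]  ⇒ S*(1)=60.4350
t_0: node(0,0) S=68.9100 payoff=10.0200 vs cont=11.0684 → 11.0684 [wait]  ⇒ S*(0)=-

price = 11.0684
boundary = - 60.4350 53.0024 60.4350
tree:
11.0684
18.4950 5.5643
25.9276 10.4166 1.8990
32.4462 18.4950 4.3621 0.0000
38.1630 25.9276 10.0200 0.0000 0.0000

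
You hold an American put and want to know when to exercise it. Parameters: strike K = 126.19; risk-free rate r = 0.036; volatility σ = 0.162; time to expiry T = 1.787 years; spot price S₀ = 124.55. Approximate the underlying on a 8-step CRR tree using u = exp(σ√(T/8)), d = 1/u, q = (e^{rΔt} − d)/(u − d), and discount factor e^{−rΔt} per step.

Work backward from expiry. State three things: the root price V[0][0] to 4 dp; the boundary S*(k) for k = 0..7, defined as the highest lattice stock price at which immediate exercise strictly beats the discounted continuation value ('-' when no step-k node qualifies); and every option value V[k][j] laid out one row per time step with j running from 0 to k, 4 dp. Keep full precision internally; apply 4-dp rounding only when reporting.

price = 8.5996
boundary = - - 106.8661 98.9892 106.8661 98.9892 106.8661 115.3697
tree:
8.5996
13.1135 4.7835
19.3239 7.8823 2.1466
27.2008 12.5856 3.8897 0.6552
34.4970 19.3239 6.8849 1.3300 0.0752
41.2555 27.2008 11.8041 2.6884 0.1625 0.0000
47.5158 34.4970 19.3239 5.4084 0.3511 0.0000 0.0000
53.3147 41.2555 27.2008 10.8203 0.7589 0.0000 0.0000 0.0000
58.6862 47.5158 34.4970 19.3239 1.6400 0.0000 0.0000 0.0000 0.0000

Δt=0.22337  u=1.07957  d=0.92629  q=0.53354  discount=0.99199
step 8 (expiry): payoffs max(K−S,0) = 58.6862 47.5158 34.4970 19.3239 1.6400 0.0000 0.0000 0.0000 0.0000
step 7: (k=7,j=0): S=72.8753, (K−S)⁺=53.3147, hold=52.3040 ⇒ V=53.3147 exercise | (k=7,j=1): S=84.9345, (K−S)⁺=41.2555, hold=40.2448 ⇒ V=41.2555 exercise | (k=7,j=2): S=98.9892, (K−S)⁺=27.2008, hold=26.1901 ⇒ V=27.2008 exercise | (k=7,j=3): S=115.3697, (K−S)⁺=10.8203, hold=9.8096 ⇒ V=10.8203 exercise | (k=7,j=4): S=134.4608, (K−S)⁺=0.0000, hold=0.7589 ⇒ V=0.7589 continue | (k=7,j=5): S=156.7110, (K−S)⁺=0.0000, hold=0.0000 ⇒ V=0.0000 continue | (k=7,j=6): S=182.6431, (K−S)⁺=0.0000, hold=0.0000 ⇒ V=0.0000 continue | (k=7,j=7): S=212.8664, (K−S)⁺=0.0000, hold=0.0000 ⇒ V=0.0000 continue  boundary S*=115.3697
step 6: (k=6,j=0): S=78.6742, (K−S)⁺=47.5158, hold=46.5051 ⇒ V=47.5158 exercise | (k=6,j=1): S=91.6930, (K−S)⁺=34.4970, hold=33.4863 ⇒ V=34.4970 exercise | (k=6,j=2): S=106.8661, (K−S)⁺=19.3239, hold=18.3132 ⇒ V=19.3239 exercise | (k=6,j=3): S=124.5500, (K−S)⁺=1.6400, hold=5.4084 ⇒ V=5.4084 continue | (k=6,j=4): S=145.1602, (K−S)⁺=0.0000, hold=0.3511 ⇒ V=0.3511 continue | (k=6,j=5): S=169.1809, (K−S)⁺=0.0000, hold=0.0000 ⇒ V=0.0000 continue | (k=6,j=6): S=197.1765, (K−S)⁺=0.0000, hold=0.0000 ⇒ V=0.0000 continue  boundary S*=106.8661
step 5: (k=5,j=0): S=84.9345, (K−S)⁺=41.2555, hold=40.2448 ⇒ V=41.2555 exercise | (k=5,j=1): S=98.9892, (K−S)⁺=27.2008, hold=26.1901 ⇒ V=27.2008 exercise | (k=5,j=2): S=115.3697, (K−S)⁺=10.8203, hold=11.8041 ⇒ V=11.8041 continue | (k=5,j=3): S=134.4608, (K−S)⁺=0.0000, hold=2.6884 ⇒ V=2.6884 continue | (k=5,j=4): S=156.7110, (K−S)⁺=0.0000, hold=0.1625 ⇒ V=0.1625 continue | (k=5,j=5): S=182.6431, (K−S)⁺=0.0000, hold=0.0000 ⇒ V=0.0000 continue  boundary S*=98.9892
step 4: (k=4,j=0): S=91.6930, (K−S)⁺=34.4970, hold=33.4863 ⇒ V=34.4970 exercise | (k=4,j=1): S=106.8661, (K−S)⁺=19.3239, hold=18.8339 ⇒ V=19.3239 exercise | (k=4,j=2): S=124.5500, (K−S)⁺=1.6400, hold=6.8849 ⇒ V=6.8849 continue | (k=4,j=3): S=145.1602, (K−S)⁺=0.0000, hold=1.3300 ⇒ V=1.3300 continue | (k=4,j=4): S=169.1809, (K−S)⁺=0.0000, hold=0.0752 ⇒ V=0.0752 continue  boundary S*=106.8661
step 3: (k=3,j=0): S=98.9892, (K−S)⁺=27.2008, hold=26.1901 ⇒ V=27.2008 exercise | (k=3,j=1): S=115.3697, (K−S)⁺=10.8203, hold=12.5856 ⇒ V=12.5856 continue | (k=3,j=2): S=134.4608, (K−S)⁺=0.0000, hold=3.8897 ⇒ V=3.8897 continue | (k=3,j=3): S=156.7110, (K−S)⁺=0.0000, hold=0.6552 ⇒ V=0.6552 continue  boundary S*=98.9892
step 2: (k=2,j=0): S=106.8661, (K−S)⁺=19.3239, hold=19.2475 ⇒ V=19.3239 exercise | (k=2,j=1): S=124.5500, (K−S)⁺=1.6400, hold=7.8823 ⇒ V=7.8823 continue | (k=2,j=2): S=145.1602, (K−S)⁺=0.0000, hold=2.1466 ⇒ V=2.1466 continue  boundary S*=106.8661
step 1: (k=1,j=0): S=115.3697, (K−S)⁺=10.8203, hold=13.1135 ⇒ V=13.1135 continue | (k=1,j=1): S=134.4608, (K−S)⁺=0.0000, hold=4.7835 ⇒ V=4.7835 continue  boundary S*=-
step 0: (k=0,j=0): S=124.5500, (K−S)⁺=1.6400, hold=8.5996 ⇒ V=8.5996 continue  boundary S*=-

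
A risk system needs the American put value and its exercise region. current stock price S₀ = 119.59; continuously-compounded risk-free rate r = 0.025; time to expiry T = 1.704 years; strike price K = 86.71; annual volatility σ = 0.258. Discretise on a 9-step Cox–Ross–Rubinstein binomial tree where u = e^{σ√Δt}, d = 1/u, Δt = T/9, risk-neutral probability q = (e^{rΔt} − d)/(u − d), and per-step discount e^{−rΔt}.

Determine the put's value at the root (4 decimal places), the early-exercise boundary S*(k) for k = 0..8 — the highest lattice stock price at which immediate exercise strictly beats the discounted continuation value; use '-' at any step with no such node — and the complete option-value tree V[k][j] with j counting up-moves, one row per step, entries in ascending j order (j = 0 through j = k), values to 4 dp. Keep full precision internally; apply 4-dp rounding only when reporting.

price = 2.3326
boundary = - - - - - - 60.9770 68.2214 76.3265
tree:
2.3326
3.7292 0.9192
5.8417 1.5930 0.2352
8.9282 2.7244 0.4451 0.0217
13.2383 4.5824 0.8403 0.0430 0.0000
18.9015 7.5430 1.5825 0.0852 0.0000 0.0000
25.7330 12.0592 2.9720 0.1690 0.0000 0.0000 0.0000
32.2082 18.4886 5.5647 0.3349 0.0000 0.0000 0.0000 0.0000
37.9957 25.7330 10.3835 0.6637 0.0000 0.0000 0.0000 0.0000 0.0000
43.1687 32.2082 18.4886 1.3154 0.0000 0.0000 0.0000 0.0000 0.0000 0.0000

Δt=0.18933, u=1.11881, d=0.89381, q=0.49305, disc=e^(-rΔt)=0.99528
k=9 terminal: V=max(K-S,0) → 43.1687 32.2082 18.4886 1.3154 0.0000 0.0000 0.0000 0.0000 0.0000 0.0000
k=8: j=0 S=48.7143 intr=37.9957 cont=37.5863 V=37.9957[EX]; j=1 S=60.9770 intr=25.7330 cont=25.3236 V=25.7330[EX]; j=2 S=76.3265 intr=10.3835 cont=9.9740 V=10.3835[EX]; j=3 S=95.5400 intr=0.0000 cont=0.6637 V=0.6637[hold]; j=4 S=119.5900 intr=0.0000 cont=0.0000 V=0.0000[hold]; j=5 S=149.6940 intr=0.0000 cont=0.0000 V=0.0000[hold]; j=6 S=187.3761 intr=0.0000 cont=0.0000 V=0.0000[hold]; j=7 S=234.5437 intr=0.0000 cont=0.0000 V=0.0000[hold]; j=8 S=293.5847 intr=0.0000 cont=0.0000 V=0.0000[hold]  S*(8)=76.3265
k=7: j=0 S=54.5018 intr=32.2082 cont=31.7987 V=32.2082[EX]; j=1 S=68.2214 intr=18.4886 cont=18.0791 V=18.4886[EX]; j=2 S=85.3946 intr=1.3154 cont=5.5647 V=5.5647[hold]; j=3 S=106.8907 intr=0.0000 cont=0.3349 V=0.3349[hold]; j=4 S=133.7980 intr=0.0000 cont=0.0000 V=0.0000[hold]; j=5 S=167.4786 intr=0.0000 cont=0.0000 V=0.0000[hold]; j=6 S=209.6375 intr=0.0000 cont=0.0000 V=0.0000[hold]; j=7 S=262.4089 intr=0.0000 cont=0.0000 V=0.0000[hold]  S*(7)=68.2214
k=6: j=0 S=60.9770 intr=25.7330 cont=25.3236 V=25.7330[EX]; j=1 S=76.3265 intr=10.3835 cont=12.0592 V=12.0592[hold]; j=2 S=95.5400 intr=0.0000 cont=2.9720 V=2.9720[hold]; j=3 S=119.5900 intr=0.0000 cont=0.1690 V=0.1690[hold]; j=4 S=149.6940 intr=0.0000 cont=0.0000 V=0.0000[hold]; j=5 S=187.3761 intr=0.0000 cont=0.0000 V=0.0000[hold]; j=6 S=234.5437 intr=0.0000 cont=0.0000 V=0.0000[hold]  S*(6)=60.9770
k=5: j=0 S=68.2214 intr=18.4886 cont=18.9015 V=18.9015[hold]; j=1 S=85.3946 intr=1.3154 cont=7.5430 V=7.5430[hold]; j=2 S=106.8907 intr=0.0000 cont=1.5825 V=1.5825[hold]; j=3 S=133.7980 intr=0.0000 cont=0.0852 V=0.0852[hold]; j=4 S=167.4786 intr=0.0000 cont=0.0000 V=0.0000[hold]; j=5 S=209.6375 intr=0.0000 cont=0.0000 V=0.0000[hold]  S*(5)=-
k=4: j=0 S=76.3265 intr=10.3835 cont=13.2383 V=13.2383[hold]; j=1 S=95.5400 intr=0.0000 cont=4.5824 V=4.5824[hold]; j=2 S=119.5900 intr=0.0000 cont=0.8403 V=0.8403[hold]; j=3 S=149.6940 intr=0.0000 cont=0.0430 V=0.0430[hold]; j=4 S=187.3761 intr=0.0000 cont=0.0000 V=0.0000[hold]  S*(4)=-
k=3: j=0 S=85.3946 intr=1.3154 cont=8.9282 V=8.9282[hold]; j=1 S=106.8907 intr=0.0000 cont=2.7244 V=2.7244[hold]; j=2 S=133.7980 intr=0.0000 cont=0.4451 V=0.4451[hold]; j=3 S=167.4786 intr=0.0000 cont=0.0217 V=0.0217[hold]  S*(3)=-
k=2: j=0 S=95.5400 intr=0.0000 cont=5.8417 V=5.8417[hold]; j=1 S=119.5900 intr=0.0000 cont=1.5930 V=1.5930[hold]; j=2 S=149.6940 intr=0.0000 cont=0.2352 V=0.2352[hold]  S*(2)=-
k=1: j=0 S=106.8907 intr=0.0000 cont=3.7292 V=3.7292[hold]; j=1 S=133.7980 intr=0.0000 cont=0.9192 V=0.9192[hold]  S*(1)=-
k=0: j=0 S=119.5900 intr=0.0000 cont=2.3326 V=2.3326[hold]  S*(0)=-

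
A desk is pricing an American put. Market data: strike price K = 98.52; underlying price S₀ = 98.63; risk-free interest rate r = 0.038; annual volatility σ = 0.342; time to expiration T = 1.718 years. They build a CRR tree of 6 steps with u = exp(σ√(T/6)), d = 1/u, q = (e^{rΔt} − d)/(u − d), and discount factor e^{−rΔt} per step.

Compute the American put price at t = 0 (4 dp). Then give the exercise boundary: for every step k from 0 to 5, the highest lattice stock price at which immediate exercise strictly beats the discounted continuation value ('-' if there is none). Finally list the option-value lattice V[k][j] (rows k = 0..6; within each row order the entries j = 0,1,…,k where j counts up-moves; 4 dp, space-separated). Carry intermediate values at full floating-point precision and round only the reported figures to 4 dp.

price = 14.2696
boundary = - - - 56.9607 68.3995 82.1355
tree:
14.2696
21.2708 7.1311
30.4863 11.9306 2.1775
41.5593 19.3749 4.2669 0.0000
51.0852 30.1205 8.3613 0.0000 0.0000
59.0180 41.5593 16.3845 0.0000 0.0000 0.0000
65.6241 51.0852 30.1205 0.0000 0.0000 0.0000 0.0000

Δt=0.28633, u=1.20082, d=0.83276, q=0.48410, disc=e^(-rΔt)=0.98918
k=6 terminal: V=max(K-S,0) → 65.6241 51.0852 30.1205 0.0000 0.0000 0.0000 0.0000
k=5: j=0 S=39.5020 intr=59.0180 cont=57.9518 V=59.0180[EX]; j=1 S=56.9607 intr=41.5593 cont=40.4931 V=41.5593[EX]; j=2 S=82.1355 intr=16.3845 cont=15.3710 V=16.3845[EX]; j=3 S=118.4369 intr=0.0000 cont=0.0000 V=0.0000[hold]; j=4 S=170.7822 intr=0.0000 cont=0.0000 V=0.0000[hold]; j=5 S=246.2626 intr=0.0000 cont=0.0000 V=0.0000[hold]  S*(5)=82.1355
k=4: j=0 S=47.4348 intr=51.0852 cont=50.0190 V=51.0852[EX]; j=1 S=68.3995 intr=30.1205 cont=29.0543 V=30.1205[EX]; j=2 S=98.6300 intr=0.0000 cont=8.3613 V=8.3613[hold]; j=3 S=142.2214 intr=0.0000 cont=0.0000 V=0.0000[hold]; j=4 S=205.0787 intr=0.0000 cont=0.0000 V=0.0000[hold]  S*(4)=68.3995
k=3: j=0 S=56.9607 intr=41.5593 cont=40.4931 V=41.5593[EX]; j=1 S=82.1355 intr=16.3845 cont=19.3749 V=19.3749[hold]; j=2 S=118.4369 intr=0.0000 cont=4.2669 V=4.2669[hold]; j=3 S=170.7822 intr=0.0000 cont=0.0000 V=0.0000[hold]  S*(3)=56.9607
k=2: j=0 S=68.3995 intr=30.1205 cont=30.4863 V=30.4863[hold]; j=1 S=98.6300 intr=0.0000 cont=11.9306 V=11.9306[hold]; j=2 S=142.2214 intr=0.0000 cont=2.1775 V=2.1775[hold]  S*(2)=-
k=1: j=0 S=82.1355 intr=16.3845 cont=21.2708 V=21.2708[hold]; j=1 S=118.4369 intr=0.0000 cont=7.1311 V=7.1311[hold]  S*(1)=-
k=0: j=0 S=98.6300 intr=0.0000 cont=14.2696 V=14.2696[hold]  S*(0)=-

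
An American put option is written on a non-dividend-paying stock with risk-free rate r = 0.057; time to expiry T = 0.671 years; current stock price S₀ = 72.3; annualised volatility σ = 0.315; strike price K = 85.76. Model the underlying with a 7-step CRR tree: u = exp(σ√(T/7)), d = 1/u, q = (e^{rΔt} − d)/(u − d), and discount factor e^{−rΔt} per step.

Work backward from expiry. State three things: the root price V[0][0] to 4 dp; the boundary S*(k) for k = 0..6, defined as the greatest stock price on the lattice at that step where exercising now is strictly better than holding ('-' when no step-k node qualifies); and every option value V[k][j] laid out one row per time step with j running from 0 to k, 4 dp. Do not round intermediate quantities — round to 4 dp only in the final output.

params: Δt=0.09586 u=1.10244 d=0.90708 q=0.50368 e^(-rΔt)=0.99455
t_7 payoffs: 49.2298 41.3621 31.7999 20.1782 6.0535 0.0000 0.0000 0.0000
t_6: node(6,0) S=40.2723 payoff=45.4877 vs cont=45.0204 → 45.4877 [stop]  node(6,1) S=48.9460 payoff=36.8140 vs cont=36.3467 → 36.8140 [stop]  node(6,2) S=59.4878 payoff=26.2722 vs cont=25.8049 → 26.2722 [stop]  node(6,3) S=72.3000 payoff=13.4600 vs cont=12.9927 → 13.4600 [stop]  node(6,4) S=87.8716 payoff=0.0000 vs cont=2.9881 → 2.9881 [wait]  node(6,5) S=106.7970 payoff=0.0000 vs cont=0.0000 → 0.0000 [wait]  node(6,6) S=129.7985 payoff=0.0000 vs cont=0.0000 → 0.0000 [wait]  ⇒ S*(6)=72.3000
t_5: node(5,0) S=44.3979 payoff=41.3621 vs cont=40.8948 → 41.3621 [stop]  node(5,1) S=53.9601 payoff=31.7999 vs cont=31.3326 → 31.7999 [stop]  node(5,2) S=65.5818 payoff=20.1782 vs cont=19.7109 → 20.1782 [stop]  node(5,3) S=79.7065 payoff=6.0535 vs cont=8.1409 → 8.1409 [wait]  node(5,4) S=96.8733 payoff=0.0000 vs cont=1.4750 → 1.4750 [wait]  node(5,5) S=117.7374 payoff=0.0000 vs cont=0.0000 → 0.0000 [wait]  ⇒ S*(5)=65.5818
t_4: node(4,0) S=48.9460 payoff=36.8140 vs cont=36.3467 → 36.8140 [stop]  node(4,1) S=59.4878 payoff=26.2722 vs cont=25.8049 → 26.2722 [stop]  node(4,2) S=72.3000 payoff=13.4600 vs cont=14.0383 → 14.0383 [wait]  node(4,3) S=87.8716 payoff=0.0000 vs cont=4.7573 → 4.7573 [wait]  node(4,4) S=106.7970 payoff=0.0000 vs cont=0.7281 → 0.7281 [wait]  ⇒ S*(4)=59.4878
t_3: node(3,0) S=53.9601 payoff=31.7999 vs cont=31.3326 → 31.7999 [stop]  node(3,1) S=65.5818 payoff=20.1782 vs cont=20.0006 → 20.1782 [stop]  node(3,2) S=79.7065 payoff=6.0535 vs cont=9.3126 → 9.3126 [wait]  node(3,3) S=96.8733 payoff=0.0000 vs cont=2.7130 → 2.7130 [wait]  ⇒ S*(3)=65.5818
t_2: node(2,0) S=59.4878 payoff=26.2722 vs cont=25.8049 → 26.2722 [stop]  node(2,1) S=72.3000 payoff=13.4600 vs cont=14.6253 → 14.6253 [wait]  node(2,2) S=87.8716 payoff=0.0000 vs cont=5.9559 → 5.9559 [wait]  ⇒ S*(2)=59.4878
t_1: node(1,0) S=65.5818 payoff=20.1782 vs cont=20.2947 → 20.2947 [wait]  node(1,1) S=79.7065 payoff=6.0535 vs cont=10.2028 → 10.2028 [wait]  ⇒ S*(1)=-
t_0: node(0,0) S=72.3000 payoff=13.4600 vs cont=15.1287 → 15.1287 [wait]  ⇒ S*(0)=-

price = 15.1287
boundary = - - 59.4878 65.5818 59.4878 65.5818 72.3000
tree:
15.1287
20.2947 10.2028
26.2722 14.6253 5.9559
31.7999 20.1782 9.3126 2.7130
36.8140 26.2722 14.0383 4.7573 0.7281
41.3621 31.7999 20.1782 8.1409 1.4750 0.0000
45.4877 36.8140 26.2722 13.4600 2.9881 0.0000 0.0000
49.2298 41.3621 31.7999 20.1782 6.0535 0.0000 0.0000 0.0000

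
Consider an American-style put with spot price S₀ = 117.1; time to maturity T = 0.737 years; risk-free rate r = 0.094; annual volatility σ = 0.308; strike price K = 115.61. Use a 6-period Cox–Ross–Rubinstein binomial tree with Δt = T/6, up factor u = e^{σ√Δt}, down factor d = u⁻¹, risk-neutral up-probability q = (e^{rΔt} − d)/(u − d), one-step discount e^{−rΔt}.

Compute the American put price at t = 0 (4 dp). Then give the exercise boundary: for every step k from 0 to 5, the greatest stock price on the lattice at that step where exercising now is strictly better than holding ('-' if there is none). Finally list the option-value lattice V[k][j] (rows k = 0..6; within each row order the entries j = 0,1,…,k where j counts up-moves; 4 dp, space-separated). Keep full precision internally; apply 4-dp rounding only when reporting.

price = 8.3729
boundary = - - 94.3617 84.7062 94.3617 105.1178
tree:
8.3729
13.6075 3.8540
21.2483 7.0422 1.0744
30.9038 12.4967 2.2965 0.0000
39.5713 21.2483 4.9087 0.0000 0.0000
47.3519 30.9038 10.4922 0.0000 0.0000 0.0000
54.3364 39.5713 21.2483 0.0000 0.0000 0.0000 0.0000

params: Δt=0.12283 u=1.11399 d=0.89768 q=0.52673 e^(-rΔt)=0.98852
t_6 payoffs: 54.3364 39.5713 21.2483 0.0000 0.0000 0.0000 0.0000
t_5: node(5,0) S=68.2581 payoff=47.3519 vs cont=46.0248 → 47.3519 [stop]  node(5,1) S=84.7062 payoff=30.9038 vs cont=29.5766 → 30.9038 [stop]  node(5,2) S=105.1178 payoff=10.4922 vs cont=9.9408 → 10.4922 [stop]  node(5,3) S=130.4480 payoff=0.0000 vs cont=0.0000 → 0.0000 [wait]  node(5,4) S=161.8820 payoff=0.0000 vs cont=0.0000 → 0.0000 [wait]  node(5,5) S=200.8907 payoff=0.0000 vs cont=0.0000 → 0.0000 [wait]  ⇒ S*(5)=105.1178
t_4: node(4,0) S=76.0387 payoff=39.5713 vs cont=38.2441 → 39.5713 [stop]  node(4,1) S=94.3617 payoff=21.2483 vs cont=19.9211 → 21.2483 [stop]  node(4,2) S=117.1000 payoff=0.0000 vs cont=4.9087 → 4.9087 [wait]  node(4,3) S=145.3176 payoff=0.0000 vs cont=0.0000 → 0.0000 [wait]  node(4,4) S=180.3347 payoff=0.0000 vs cont=0.0000 → 0.0000 [wait]  ⇒ S*(4)=94.3617
t_3: node(3,0) S=84.7062 payoff=30.9038 vs cont=29.5766 → 30.9038 [stop]  node(3,1) S=105.1178 payoff=10.4922 vs cont=12.4967 → 12.4967 [wait]  node(3,2) S=130.4480 payoff=0.0000 vs cont=2.2965 → 2.2965 [wait]  node(3,3) S=161.8820 payoff=0.0000 vs cont=0.0000 → 0.0000 [wait]  ⇒ S*(3)=84.7062
t_2: node(2,0) S=94.3617 payoff=21.2483 vs cont=20.9648 → 21.2483 [stop]  node(2,1) S=117.1000 payoff=0.0000 vs cont=7.0422 → 7.0422 [wait]  node(2,2) S=145.3176 payoff=0.0000 vs cont=1.0744 → 1.0744 [wait]  ⇒ S*(2)=94.3617
t_1: node(1,0) S=105.1178 payoff=10.4922 vs cont=13.6075 → 13.6075 [wait]  node(1,1) S=130.4480 payoff=0.0000 vs cont=3.8540 → 3.8540 [wait]  ⇒ S*(1)=-
t_0: node(0,0) S=117.1000 payoff=0.0000 vs cont=8.3729 → 8.3729 [wait]  ⇒ S*(0)=-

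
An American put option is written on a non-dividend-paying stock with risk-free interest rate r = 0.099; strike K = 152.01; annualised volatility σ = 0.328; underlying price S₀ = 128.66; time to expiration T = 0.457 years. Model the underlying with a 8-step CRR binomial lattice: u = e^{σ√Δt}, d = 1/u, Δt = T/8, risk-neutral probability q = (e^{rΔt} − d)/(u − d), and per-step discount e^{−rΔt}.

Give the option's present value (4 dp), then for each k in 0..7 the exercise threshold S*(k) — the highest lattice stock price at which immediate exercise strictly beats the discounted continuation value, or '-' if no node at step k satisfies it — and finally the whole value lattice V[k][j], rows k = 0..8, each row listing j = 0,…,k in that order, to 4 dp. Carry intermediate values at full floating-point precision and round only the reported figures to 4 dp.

price = 24.4854
boundary = - 118.9590 109.9894 118.9590 109.9894 118.9590 128.6600 139.1522
tree:
24.4854
33.0510 16.7374
42.0206 23.9640 10.1575
50.3139 33.0510 15.7223 5.0607
57.9818 42.0206 23.3831 8.7248 1.6869
65.0716 50.3139 33.0510 14.5913 3.3299 0.1678
71.6268 57.9818 42.0206 23.3500 6.5540 0.3490 0.0000
77.6878 65.0716 50.3139 33.0510 12.8578 0.7259 0.0000 0.0000
83.2917 71.6268 57.9818 42.0206 23.3500 1.5100 0.0000 0.0000 0.0000

Δt=0.05713, u=1.08155, d=0.92460, q=0.51655, disc=e^(-rΔt)=0.99436
k=8 terminal: V=max(K-S,0) → 83.2917 71.6268 57.9818 42.0206 23.3500 1.5100 0.0000 0.0000 0.0000
k=7: j=0 S=74.3222 intr=77.6878 cont=76.8305 V=77.6878[EX]; j=1 S=86.9384 intr=65.0716 cont=64.2144 V=65.0716[EX]; j=2 S=101.6961 intr=50.3139 cont=49.4566 V=50.3139[EX]; j=3 S=118.9590 intr=33.0510 cont=32.1938 V=33.0510[EX]; j=4 S=139.1522 intr=12.8578 cont=12.0006 V=12.8578[EX]; j=5 S=162.7731 intr=0.0000 cont=0.7259 V=0.7259[hold]; j=6 S=190.4038 intr=0.0000 cont=0.0000 V=0.0000[hold]; j=7 S=222.7247 intr=0.0000 cont=0.0000 V=0.0000[hold]  S*(7)=139.1522
k=6: j=0 S=80.3832 intr=71.6268 cont=70.7696 V=71.6268[EX]; j=1 S=94.0282 intr=57.9818 cont=57.1246 V=57.9818[EX]; j=2 S=109.9894 intr=42.0206 cont=41.1634 V=42.0206[EX]; j=3 S=128.6600 intr=23.3500 cont=22.4928 V=23.3500[EX]; j=4 S=150.5000 intr=1.5100 cont=6.5540 V=6.5540[hold]; j=5 S=176.0472 intr=0.0000 cont=0.3490 V=0.3490[hold]; j=6 S=205.9311 intr=0.0000 cont=0.0000 V=0.0000[hold]  S*(6)=128.6600
k=5: j=0 S=86.9384 intr=65.0716 cont=64.2144 V=65.0716[EX]; j=1 S=101.6961 intr=50.3139 cont=49.4566 V=50.3139[EX]; j=2 S=118.9590 intr=33.0510 cont=32.1938 V=33.0510[EX]; j=3 S=139.1522 intr=12.8578 cont=14.5913 V=14.5913[hold]; j=4 S=162.7731 intr=0.0000 cont=3.3299 V=3.3299[hold]; j=5 S=190.4038 intr=0.0000 cont=0.1678 V=0.1678[hold]  S*(5)=118.9590
k=4: j=0 S=94.0282 intr=57.9818 cont=57.1246 V=57.9818[EX]; j=1 S=109.9894 intr=42.0206 cont=41.1634 V=42.0206[EX]; j=2 S=128.6600 intr=23.3500 cont=23.3831 V=23.3831[hold]; j=3 S=150.5000 intr=1.5100 cont=8.7248 V=8.7248[hold]; j=4 S=176.0472 intr=0.0000 cont=1.6869 V=1.6869[hold]  S*(4)=109.9894
k=3: j=0 S=101.6961 intr=50.3139 cont=49.4566 V=50.3139[EX]; j=1 S=118.9590 intr=33.0510 cont=32.2108 V=33.0510[EX]; j=2 S=139.1522 intr=12.8578 cont=15.7223 V=15.7223[hold]; j=3 S=162.7731 intr=0.0000 cont=5.0607 V=5.0607[hold]  S*(3)=118.9590
k=2: j=0 S=109.9894 intr=42.0206 cont=41.1634 V=42.0206[EX]; j=1 S=128.6600 intr=23.3500 cont=23.9640 V=23.9640[hold]; j=2 S=150.5000 intr=1.5100 cont=10.1575 V=10.1575[hold]  S*(2)=109.9894
k=1: j=0 S=118.9590 intr=33.0510 cont=32.5092 V=33.0510[EX]; j=1 S=139.1522 intr=12.8578 cont=16.7374 V=16.7374[hold]  S*(1)=118.9590
k=0: j=0 S=128.6600 intr=23.3500 cont=24.4854 V=24.4854[hold]  S*(0)=-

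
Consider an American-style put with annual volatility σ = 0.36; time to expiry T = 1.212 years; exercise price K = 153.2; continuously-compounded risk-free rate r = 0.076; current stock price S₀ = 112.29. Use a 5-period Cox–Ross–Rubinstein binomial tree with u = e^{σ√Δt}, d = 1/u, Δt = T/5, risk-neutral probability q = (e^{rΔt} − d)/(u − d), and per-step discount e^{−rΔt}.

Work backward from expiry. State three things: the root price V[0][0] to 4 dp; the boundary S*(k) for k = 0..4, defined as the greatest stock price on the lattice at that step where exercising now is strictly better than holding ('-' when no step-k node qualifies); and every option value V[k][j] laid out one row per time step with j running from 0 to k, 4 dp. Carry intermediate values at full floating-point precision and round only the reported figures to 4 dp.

price = 41.9075
boundary = - 94.0514 112.2900 94.0514 112.2900
tree:
41.9075
59.1486 26.7421
74.4247 40.9100 13.9983
87.2197 59.1486 24.3705 4.4646
97.9365 74.4247 40.9100 9.2427 0.0000
106.9126 87.2197 59.1486 19.1346 0.0000 0.0000

params: Δt=0.24240 u=1.19392 d=0.83758 q=0.50798 e^(-rΔt)=0.98175
t_5 payoffs: 106.9126 87.2197 59.1486 19.1346 0.0000 0.0000
t_4: node(4,0) S=55.2635 payoff=97.9365 vs cont=95.1400 → 97.9365 [stop]  node(4,1) S=78.7753 payoff=74.4247 vs cont=71.6283 → 74.4247 [stop]  node(4,2) S=112.2900 payoff=40.9100 vs cont=38.1135 → 40.9100 [stop]  node(4,3) S=160.0635 payoff=0.0000 vs cont=9.2427 → 9.2427 [wait]  node(4,4) S=228.1621 payoff=0.0000 vs cont=0.0000 → 0.0000 [wait]  ⇒ S*(4)=112.2900
t_3: node(3,0) S=65.9803 payoff=87.2197 vs cont=84.4232 → 87.2197 [stop]  node(3,1) S=94.0514 payoff=59.1486 vs cont=56.3521 → 59.1486 [stop]  node(3,2) S=134.0654 payoff=19.1346 vs cont=24.3705 → 24.3705 [wait]  node(3,3) S=191.1032 payoff=0.0000 vs cont=4.4646 → 4.4646 [wait]  ⇒ S*(3)=94.0514
t_2: node(2,0) S=78.7753 payoff=74.4247 vs cont=71.6283 → 74.4247 [stop]  node(2,1) S=112.2900 payoff=40.9100 vs cont=40.7247 → 40.9100 [stop]  node(2,2) S=160.0635 payoff=0.0000 vs cont=13.9983 → 13.9983 [wait]  ⇒ S*(2)=112.2900
t_1: node(1,0) S=94.0514 payoff=59.1486 vs cont=56.3521 → 59.1486 [stop]  node(1,1) S=134.0654 payoff=19.1346 vs cont=26.7421 → 26.7421 [wait]  ⇒ S*(1)=94.0514
t_0: node(0,0) S=112.2900 payoff=40.9100 vs cont=41.9075 → 41.9075 [wait]  ⇒ S*(0)=-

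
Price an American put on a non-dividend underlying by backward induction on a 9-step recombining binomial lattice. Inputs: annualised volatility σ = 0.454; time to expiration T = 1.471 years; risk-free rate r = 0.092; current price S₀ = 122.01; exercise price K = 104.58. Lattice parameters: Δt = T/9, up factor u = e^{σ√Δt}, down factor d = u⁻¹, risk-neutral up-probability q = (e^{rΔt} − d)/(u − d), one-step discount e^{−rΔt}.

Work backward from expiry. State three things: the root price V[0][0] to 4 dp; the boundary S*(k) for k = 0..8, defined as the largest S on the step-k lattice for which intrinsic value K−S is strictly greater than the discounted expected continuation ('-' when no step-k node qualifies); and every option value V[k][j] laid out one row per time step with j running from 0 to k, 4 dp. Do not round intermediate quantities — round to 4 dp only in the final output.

price = 11.8318
boundary = - - - - 58.5526 70.3491 58.5526 70.3491 84.5222
tree:
11.8318
17.4043 6.5152
24.8957 10.3026 2.8550
34.4806 15.8898 4.9241 0.8339
46.0274 23.7687 8.3468 1.5868 0.0920
55.8458 34.2309 13.8344 3.0100 0.1851 0.0000
64.0178 46.0274 22.2430 5.6888 0.3723 0.0000 0.0000
70.8195 55.8458 34.2309 10.7072 0.7488 0.0000 0.0000 0.0000
76.4806 64.0178 46.0274 20.0578 1.5061 0.0000 0.0000 0.0000 0.0000
81.1924 70.8195 55.8458 34.2309 3.0292 0.0000 0.0000 0.0000 0.0000 0.0000

params: Δt=0.16344 u=1.20147 d=0.83231 q=0.49528 e^(-rΔt)=0.98508
t_9 payoffs: 81.1924 70.8195 55.8458 34.2309 3.0292 0.0000 0.0000 0.0000 0.0000 0.0000
t_8: node(8,0) S=28.0994 payoff=76.4806 vs cont=74.9198 → 76.4806 [stop]  node(8,1) S=40.5622 payoff=64.0178 vs cont=62.4570 → 64.0178 [stop]  node(8,2) S=58.5526 payoff=46.0274 vs cont=44.4666 → 46.0274 [stop]  node(8,3) S=84.5222 payoff=20.0578 vs cont=18.4970 → 20.0578 [stop]  node(8,4) S=122.0100 payoff=0.0000 vs cont=1.5061 → 1.5061 [wait]  node(8,5) S=176.1246 payoff=0.0000 vs cont=0.0000 → 0.0000 [wait]  node(8,6) S=254.2404 payoff=0.0000 vs cont=0.0000 → 0.0000 [wait]  node(8,7) S=367.0026 payoff=0.0000 vs cont=0.0000 → 0.0000 [wait]  node(8,8) S=529.7777 payoff=0.0000 vs cont=0.0000 → 0.0000 [wait]  ⇒ S*(8)=84.5222
t_7: node(7,0) S=33.7605 payoff=70.8195 vs cont=69.2587 → 70.8195 [stop]  node(7,1) S=48.7342 payoff=55.8458 vs cont=54.2850 → 55.8458 [stop]  node(7,2) S=70.3491 payoff=34.2309 vs cont=32.6701 → 34.2309 [stop]  node(7,3) S=101.5508 payoff=3.0292 vs cont=10.7072 → 10.7072 [wait]  node(7,4) S=146.5911 payoff=0.0000 vs cont=0.7488 → 0.7488 [wait]  node(7,5) S=211.6081 payoff=0.0000 vs cont=0.0000 → 0.0000 [wait]  node(7,6) S=305.4618 payoff=0.0000 vs cont=0.0000 → 0.0000 [wait]  node(7,7) S=440.9419 payoff=0.0000 vs cont=0.0000 → 0.0000 [wait]  ⇒ S*(7)=70.3491
t_6: node(6,0) S=40.5622 payoff=64.0178 vs cont=62.4570 → 64.0178 [stop]  node(6,1) S=58.5526 payoff=46.0274 vs cont=44.4666 → 46.0274 [stop]  node(6,2) S=84.5222 payoff=20.0578 vs cont=22.2430 → 22.2430 [wait]  node(6,3) S=122.0100 payoff=0.0000 vs cont=5.6888 → 5.6888 [wait]  node(6,4) S=176.1246 payoff=0.0000 vs cont=0.3723 → 0.3723 [wait]  node(6,5) S=254.2404 payoff=0.0000 vs cont=0.0000 → 0.0000 [wait]  node(6,6) S=367.0026 payoff=0.0000 vs cont=0.0000 → 0.0000 [wait]  ⇒ S*(6)=58.5526
t_5: node(5,0) S=48.7342 payoff=55.8458 vs cont=54.2850 → 55.8458 [stop]  node(5,1) S=70.3491 payoff=34.2309 vs cont=33.7363 → 34.2309 [stop]  node(5,2) S=101.5508 payoff=3.0292 vs cont=13.8344 → 13.8344 [wait]  node(5,3) S=146.5911 payoff=0.0000 vs cont=3.0100 → 3.0100 [wait]  node(5,4) S=211.6081 payoff=0.0000 vs cont=0.1851 → 0.1851 [wait]  node(5,5) S=305.4618 payoff=0.0000 vs cont=0.0000 → 0.0000 [wait]  ⇒ S*(5)=70.3491
t_4: node(4,0) S=58.5526 payoff=46.0274 vs cont=44.4666 → 46.0274 [stop]  node(4,1) S=84.5222 payoff=20.0578 vs cont=23.7687 → 23.7687 [wait]  node(4,2) S=122.0100 payoff=0.0000 vs cont=8.3468 → 8.3468 [wait]  node(4,3) S=176.1246 payoff=0.0000 vs cont=1.5868 → 1.5868 [wait]  node(4,4) S=254.2404 payoff=0.0000 vs cont=0.0920 → 0.0920 [wait]  ⇒ S*(4)=58.5526
t_3: node(3,0) S=70.3491 payoff=34.2309 vs cont=34.4806 → 34.4806 [wait]  node(3,1) S=101.5508 payoff=3.0292 vs cont=15.8898 → 15.8898 [wait]  node(3,2) S=146.5911 payoff=0.0000 vs cont=4.9241 → 4.9241 [wait]  node(3,3) S=211.6081 payoff=0.0000 vs cont=0.8339 → 0.8339 [wait]  ⇒ S*(3)=-
t_2: node(2,0) S=84.5222 payoff=20.0578 vs cont=24.8957 → 24.8957 [wait]  node(2,1) S=122.0100 payoff=0.0000 vs cont=10.3026 → 10.3026 [wait]  node(2,2) S=176.1246 payoff=0.0000 vs cont=2.8550 → 2.8550 [wait]  ⇒ S*(2)=-
t_1: node(1,0) S=101.5508 payoff=3.0292 vs cont=17.4043 → 17.4043 [wait]  node(1,1) S=146.5911 payoff=0.0000 vs cont=6.5152 → 6.5152 [wait]  ⇒ S*(1)=-
t_0: node(0,0) S=122.0100 payoff=0.0000 vs cont=11.8318 → 11.8318 [wait]  ⇒ S*(0)=-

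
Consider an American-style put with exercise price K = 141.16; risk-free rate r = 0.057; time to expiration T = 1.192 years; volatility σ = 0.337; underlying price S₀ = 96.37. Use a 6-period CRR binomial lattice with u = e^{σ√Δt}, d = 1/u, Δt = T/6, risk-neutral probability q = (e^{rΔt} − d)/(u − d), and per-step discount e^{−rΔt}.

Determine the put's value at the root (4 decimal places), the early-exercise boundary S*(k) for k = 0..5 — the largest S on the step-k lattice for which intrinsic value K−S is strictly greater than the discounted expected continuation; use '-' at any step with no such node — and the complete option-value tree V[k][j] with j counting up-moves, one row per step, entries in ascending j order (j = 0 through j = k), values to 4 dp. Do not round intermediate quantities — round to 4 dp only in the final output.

price = 44.7900
boundary = 96.3700 82.9292 96.3700 82.9292 96.3700 111.9892
tree:
44.7900
58.2308 32.0005
69.7970 44.7900 19.9541
79.7501 58.2308 30.5918 9.7827
88.3150 69.7970 44.7900 17.1062 2.6902
95.6853 79.7501 58.2308 29.1708 5.4449 0.0000
102.0277 88.3150 69.7970 44.7900 11.0200 0.0000 0.0000

Δt=0.19867  u=1.16208  d=0.86053  q=0.50029  discount=0.98874
step 6 (expiry): payoffs max(K−S,0) = 102.0277 88.3150 69.7970 44.7900 11.0200 0.0000 0.0000
step 5: (k=5,j=0): S=45.4747, (K−S)⁺=95.6853, hold=94.0958 ⇒ V=95.6853 exercise | (k=5,j=1): S=61.4099, (K−S)⁺=79.7501, hold=78.1606 ⇒ V=79.7501 exercise | (k=5,j=2): S=82.9292, (K−S)⁺=58.2308, hold=56.6413 ⇒ V=58.2308 exercise | (k=5,j=3): S=111.9892, (K−S)⁺=29.1708, hold=27.5813 ⇒ V=29.1708 exercise | (k=5,j=4): S=151.2325, (K−S)⁺=0.0000, hold=5.4449 ⇒ V=5.4449 continue | (k=5,j=5): S=204.2273, (K−S)⁺=0.0000, hold=0.0000 ⇒ V=0.0000 continue  boundary S*=111.9892
step 4: (k=4,j=0): S=52.8450, (K−S)⁺=88.3150, hold=86.7255 ⇒ V=88.3150 exercise | (k=4,j=1): S=71.3630, (K−S)⁺=69.7970, hold=68.2075 ⇒ V=69.7970 exercise | (k=4,j=2): S=96.3700, (K−S)⁺=44.7900, hold=43.2005 ⇒ V=44.7900 exercise | (k=4,j=3): S=130.1400, (K−S)⁺=11.0200, hold=17.1062 ⇒ V=17.1062 continue | (k=4,j=4): S=175.7436, (K−S)⁺=0.0000, hold=2.6902 ⇒ V=2.6902 continue  boundary S*=96.3700
step 3: (k=3,j=0): S=61.4099, (K−S)⁺=79.7501, hold=78.1606 ⇒ V=79.7501 exercise | (k=3,j=1): S=82.9292, (K−S)⁺=58.2308, hold=56.6413 ⇒ V=58.2308 exercise | (k=3,j=2): S=111.9892, (K−S)⁺=29.1708, hold=30.5918 ⇒ V=30.5918 continue | (k=3,j=3): S=151.2325, (K−S)⁺=0.0000, hold=9.7827 ⇒ V=9.7827 continue  boundary S*=82.9292
step 2: (k=2,j=0): S=71.3630, (K−S)⁺=69.7970, hold=68.2075 ⇒ V=69.7970 exercise | (k=2,j=1): S=96.3700, (K−S)⁺=44.7900, hold=43.9035 ⇒ V=44.7900 exercise | (k=2,j=2): S=130.1400, (K−S)⁺=11.0200, hold=19.9541 ⇒ V=19.9541 continue  boundary S*=96.3700
step 1: (k=1,j=0): S=82.9292, (K−S)⁺=58.2308, hold=56.6413 ⇒ V=58.2308 exercise | (k=1,j=1): S=111.9892, (K−S)⁺=29.1708, hold=32.0005 ⇒ V=32.0005 continue  boundary S*=82.9292
step 0: (k=0,j=0): S=96.3700, (K−S)⁺=44.7900, hold=44.6003 ⇒ V=44.7900 exercise  boundary S*=96.3700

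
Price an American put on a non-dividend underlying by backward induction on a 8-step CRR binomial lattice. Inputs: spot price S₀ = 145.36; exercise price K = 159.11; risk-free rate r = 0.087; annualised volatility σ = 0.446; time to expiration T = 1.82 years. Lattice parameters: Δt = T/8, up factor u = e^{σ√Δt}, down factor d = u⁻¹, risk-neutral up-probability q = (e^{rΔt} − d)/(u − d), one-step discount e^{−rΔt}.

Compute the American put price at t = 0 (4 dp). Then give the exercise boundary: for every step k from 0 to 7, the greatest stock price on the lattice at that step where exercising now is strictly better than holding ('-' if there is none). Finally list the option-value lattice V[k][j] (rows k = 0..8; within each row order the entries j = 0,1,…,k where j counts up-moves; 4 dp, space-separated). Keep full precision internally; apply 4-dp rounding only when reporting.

price = 33.2491
boundary = - - 94.9886 76.7864 94.9886 76.7864 94.9886 117.5055
tree:
33.2491
46.8700 20.6241
64.1214 31.0726 10.7418
82.3236 45.4350 17.5988 4.1434
97.0377 64.1214 28.1076 7.5323 0.8351
108.9323 82.3236 43.4263 13.5330 1.6822 0.0000
118.5475 97.0377 64.1214 23.9572 3.3886 0.0000 0.0000
126.3203 108.9323 82.3236 41.6045 6.8259 0.0000 0.0000 0.0000
132.6036 118.5475 97.0377 64.1214 13.7500 0.0000 0.0000 0.0000 0.0000

params: Δt=0.22750 u=1.23705 d=0.80838 q=0.49365 e^(-rΔt)=0.98040
t_8 payoffs: 132.6036 118.5475 97.0377 64.1214 13.7500 0.0000 0.0000 0.0000 0.0000
t_7: node(7,0) S=32.7897 payoff=126.3203 vs cont=123.2021 → 126.3203 [stop]  node(7,1) S=50.1777 payoff=108.9323 vs cont=105.8141 → 108.9323 [stop]  node(7,2) S=76.7864 payoff=82.3236 vs cont=79.2053 → 82.3236 [stop]  node(7,3) S=117.5055 payoff=41.6045 vs cont=38.4863 → 41.6045 [stop]  node(7,4) S=179.8174 payoff=0.0000 vs cont=6.8259 → 6.8259 [wait]  node(7,5) S=275.1727 payoff=0.0000 vs cont=0.0000 → 0.0000 [wait]  node(7,6) S=421.0938 payoff=0.0000 vs cont=0.0000 → 0.0000 [wait]  node(7,7) S=644.3954 payoff=0.0000 vs cont=0.0000 → 0.0000 [wait]  ⇒ S*(7)=117.5055
t_6: node(6,0) S=40.5625 payoff=118.5475 vs cont=115.4293 → 118.5475 [stop]  node(6,1) S=62.0723 payoff=97.0377 vs cont=93.9195 → 97.0377 [stop]  node(6,2) S=94.9886 payoff=64.1214 vs cont=61.0032 → 64.1214 [stop]  node(6,3) S=145.3600 payoff=13.7500 vs cont=23.9572 → 23.9572 [wait]  node(6,4) S=222.4429 payoff=0.0000 vs cont=3.3886 → 3.3886 [wait]  node(6,5) S=340.4020 payoff=0.0000 vs cont=0.0000 → 0.0000 [wait]  node(6,6) S=520.9135 payoff=0.0000 vs cont=0.0000 → 0.0000 [wait]  ⇒ S*(6)=94.9886
t_5: node(5,0) S=50.1777 payoff=108.9323 vs cont=105.8141 → 108.9323 [stop]  node(5,1) S=76.7864 payoff=82.3236 vs cont=79.2053 → 82.3236 [stop]  node(5,2) S=117.5055 payoff=41.6045 vs cont=43.4263 → 43.4263 [wait]  node(5,3) S=179.8174 payoff=0.0000 vs cont=13.5330 → 13.5330 [wait]  node(5,4) S=275.1727 payoff=0.0000 vs cont=1.6822 → 1.6822 [wait]  node(5,5) S=421.0938 payoff=0.0000 vs cont=0.0000 → 0.0000 [wait]  ⇒ S*(5)=76.7864
t_4: node(4,0) S=62.0723 payoff=97.0377 vs cont=93.9195 → 97.0377 [stop]  node(4,1) S=94.9886 payoff=64.1214 vs cont=61.8849 → 64.1214 [stop]  node(4,2) S=145.3600 payoff=13.7500 vs cont=28.1076 → 28.1076 [wait]  node(4,3) S=222.4429 payoff=0.0000 vs cont=7.5323 → 7.5323 [wait]  node(4,4) S=340.4020 payoff=0.0000 vs cont=0.8351 → 0.8351 [wait]  ⇒ S*(4)=94.9886
t_3: node(3,0) S=76.7864 payoff=82.3236 vs cont=79.2053 → 82.3236 [stop]  node(3,1) S=117.5055 payoff=41.6045 vs cont=45.4350 → 45.4350 [wait]  node(3,2) S=179.8174 payoff=0.0000 vs cont=17.5988 → 17.5988 [wait]  node(3,3) S=275.1727 payoff=0.0000 vs cont=4.1434 → 4.1434 [wait]  ⇒ S*(3)=76.7864
t_2: node(2,0) S=94.9886 payoff=64.1214 vs cont=62.8571 → 64.1214 [stop]  node(2,1) S=145.3600 payoff=13.7500 vs cont=31.0726 → 31.0726 [wait]  node(2,2) S=222.4429 payoff=0.0000 vs cont=10.7418 → 10.7418 [wait]  ⇒ S*(2)=94.9886
t_1: node(1,0) S=117.5055 payoff=41.6045 vs cont=46.8700 → 46.8700 [wait]  node(1,1) S=179.8174 payoff=0.0000 vs cont=20.6241 → 20.6241 [wait]  ⇒ S*(1)=-
t_0: node(0,0) S=145.3600 payoff=13.7500 vs cont=33.2491 → 33.2491 [wait]  ⇒ S*(0)=-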